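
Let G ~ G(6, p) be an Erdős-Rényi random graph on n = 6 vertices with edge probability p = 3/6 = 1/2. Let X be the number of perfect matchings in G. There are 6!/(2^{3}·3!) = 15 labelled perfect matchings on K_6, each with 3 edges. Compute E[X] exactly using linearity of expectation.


K_6 has 6!/(2^{3}·3!) = 15 labelled perfect matchings.
For each such perfect matching H, let X_H = 1 if all 3 edges of H are present in G. Then P[X_H = 1] = p^{3} = (1/2)^{3} = 1/8.
Summing the indicators: E[X] = Σ_H E[X_H] = 15 · p^{3} = 15 · 1/8 = 15/8.
Numerically: E[X] ≈ 1.875.

E[X] = 15 · (1/2)^{3} = 15/8 ≈ 1.875.


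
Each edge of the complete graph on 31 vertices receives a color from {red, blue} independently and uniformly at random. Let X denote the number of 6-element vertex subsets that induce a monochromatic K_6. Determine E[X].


Let X = Σ_S X_S over the C(31, 6) = 736281 subsets S of size 6, where X_S = 1 if the K_6 on S is monochromatic.
For a fixed S, the K_6 on S has C(6, 2) = 15 edges. P[all 15 edges red] = (1/2)^15, and likewise for blue, so P[monochromatic] = 2·(1/2)^15 = 2^{1 − 15} = 1/16384.
Summing: E[X] = C(31, 6) · 2^{1 − 15} = 736281 · 1/16384 = 736281/16384.
Numerically: E[X] ≈ 44.939.

E[X] = C(31,6)·2^(1−C(6,2)) = 736281/16384 ≈ 44.939.


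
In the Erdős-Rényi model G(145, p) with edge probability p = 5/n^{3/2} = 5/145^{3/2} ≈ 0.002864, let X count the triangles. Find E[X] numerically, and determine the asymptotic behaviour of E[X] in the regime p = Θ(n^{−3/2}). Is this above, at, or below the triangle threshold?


Number of potential triangles: C(145, 3) = 497640.
Each occurs with probability p³ ≈ (0.002864)³ ≈ 2.348302e-08.
By linearity: E[X] = C(145, 3)·p³ ≈ 497640 · 2.348302e-08 ≈ 0.0117.
Since α = 3/2 > 1, p = c/n^{3/2} = o(1/n) is below the triangle threshold p ~ 1/n. Asymptotically E[X] ~ (c³/6)·n^{3(1−α)} = (5³/6)·n^{-1.5} → 0, so by Markov's inequality G has no triangles w.h.p.

E[X] ≈ 0.0117; in regime p = Θ(1/n^{3/2}) E[X] tends to 0 (below the triangle threshold p ~ 1/n).


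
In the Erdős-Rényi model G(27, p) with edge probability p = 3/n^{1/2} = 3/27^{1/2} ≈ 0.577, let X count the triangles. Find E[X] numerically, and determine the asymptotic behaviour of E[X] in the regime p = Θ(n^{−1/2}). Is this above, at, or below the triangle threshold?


Number of potential triangles: C(27, 3) = 2925.
Each occurs with probability p³ ≈ (0.577)³ ≈ 1.92450e-01.
By linearity: E[X] = C(27, 3)·p³ ≈ 2925 · 1.92450e-01 ≈ 562.917.
Since α = 1/2 < 1, p = c/n^{1/2} ≫ 1/n is above the triangle threshold p ~ 1/n. Asymptotically E[X] ~ (c³/6)·n^{3(1−α)} = (3³/6)·n^{1.5} → ∞; triangles are abundant w.h.p.

E[X] ≈ 562.917; in regime p = Θ(1/n^{1/2}) E[X] diverges (above the triangle threshold p ~ 1/n).


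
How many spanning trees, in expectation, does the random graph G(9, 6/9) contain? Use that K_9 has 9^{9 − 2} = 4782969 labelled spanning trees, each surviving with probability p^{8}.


K_9 has 9^{9 − 2} = 4782969 labelled spanning trees.
For each such spanning tree H, let X_H = 1 if all 8 edges of H are present in G. Then P[X_H = 1] = p^{8} = (2/3)^{8} = 256/6561.
By linearity: E[X] = Σ_H E[X_H] = 4782969 · p^{8} = 4782969 · 256/6561 = 186624.
Numerically: E[X] ≈ 1.87e+05.

E[X] = 4782969 · (2/3)^{8} = 186624 ≈ 1.87e+05.


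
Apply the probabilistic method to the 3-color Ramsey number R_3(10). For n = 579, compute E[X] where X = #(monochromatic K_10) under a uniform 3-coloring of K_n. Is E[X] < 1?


E[X] = C(579, 10) · 3^{1 − 45} = 1079152988140386124680 · 3^{−44} = 1079152988140386124680/984770902183611232881.
As a reduced fraction: E[X] = 359717662713462041560/328256967394537077627 ≈ 1.096.
Is E[X] < 1? NO.
Since E[X] ≥ 1, the first-moment bound is inconclusive at n = 579; it does NOT by itself certify R_3(10) > 579.

E[X] = 359717662713462041560/328256967394537077627 ≈ 1.096; E[X] ≥ 1; first-moment method inconclusive here.


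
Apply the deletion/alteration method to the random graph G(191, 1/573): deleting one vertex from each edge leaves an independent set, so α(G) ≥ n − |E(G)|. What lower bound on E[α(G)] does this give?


E[|E(G)|] = C(191, 2)·p = 18145 · (1/573) = 95/3.
E[α(G)] ≥ n − E[|E(G)|] = 191 − 95/3 = 478/3.
Numerically: ≈ 159.333.
(This is only a lower bound; the true E[α(G)] may be larger.)

E[α(G)] ≥ 478/3 ≈ 159.333.


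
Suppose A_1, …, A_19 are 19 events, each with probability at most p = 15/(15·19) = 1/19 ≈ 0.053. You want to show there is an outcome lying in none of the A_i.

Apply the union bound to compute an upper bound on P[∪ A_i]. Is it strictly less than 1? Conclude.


Union bound: P[∪_{i=1}^{19} A_i] ≤ Σ_i P[A_i] ≤ 19·p = 19·(1/19) = 1.
Numerically: 1 ≈ 1.000.
Is 1 < 1? NO.
Since the bound 1 is ≥ 1, the union bound is uninformative here; it does NOT by itself certify existence.

19·p = 1 ≈ 1.000; existence NOT certified by the union bound.


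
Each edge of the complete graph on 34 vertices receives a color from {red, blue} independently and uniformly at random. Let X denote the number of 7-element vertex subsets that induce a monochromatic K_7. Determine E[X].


Let X = Σ_S X_S over the C(34, 7) = 5379616 subsets S of size 7, where X_S = 1 if the K_7 on S is monochromatic.
For a fixed S, the K_7 on S has C(7, 2) = 21 edges. P[all 21 edges red] = (1/2)^21, and likewise for blue, so P[monochromatic] = 2·(1/2)^21 = 2^{1 − 21} = 1/1048576.
Summing: E[X] = C(34, 7) · 2^{1 − 21} = 5379616 · 1/1048576 = 168113/32768.
Numerically: E[X] ≈ 5.130.

E[X] = C(34,7)·2^(1−C(7,2)) = 168113/32768 ≈ 5.130.


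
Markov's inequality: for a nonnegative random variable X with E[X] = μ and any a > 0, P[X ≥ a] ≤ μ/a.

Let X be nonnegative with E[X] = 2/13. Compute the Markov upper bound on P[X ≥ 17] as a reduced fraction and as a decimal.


μ = E[X] = 2/13, a = 17.
Markov: P[X ≥ 17] ≤ μ/a = (2/13)/17 = 2/221.
Numerically: ≈ 0.00905.
(Since a = 17 > μ = 0.15385, the bound 2/221 is < 1 and informative.)

P[X ≥ 17] ≤ 2/221 ≈ 0.00905.


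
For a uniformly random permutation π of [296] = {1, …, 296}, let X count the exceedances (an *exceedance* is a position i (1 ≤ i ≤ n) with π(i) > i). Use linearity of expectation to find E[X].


Write X = Σ_{i=1}^{296} X_i, where X_i = 1_{π(i) > i}.
For each fixed i, π(i) is uniform over {1, …, 296} (marginal of a uniform permutation), so P[π(i) > i] = (n − i)/n. Summing: Σ_{i=1}^{296} (n − i)/n = (0 + 1 + … + 295)/296 = 296(296 − 1)/(2·296) = (296 − 1)/2.
Hence E[X] = Σ_{i=1}^{296} (296 − i)/296 = 295/2 ≈ 147.50000.

E[X] = 295/2 = 147.50000.


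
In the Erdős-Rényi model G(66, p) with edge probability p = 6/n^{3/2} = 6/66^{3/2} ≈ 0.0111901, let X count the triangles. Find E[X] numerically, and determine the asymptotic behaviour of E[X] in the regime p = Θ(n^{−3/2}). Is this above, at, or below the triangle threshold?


Number of potential triangles: C(66, 3) = 45760.
Each occurs with probability p³ ≈ (0.0111901)³ ≈ 1.40121908e-06.
By linearity: E[X] = C(66, 3)·p³ ≈ 45760 · 1.40121908e-06 ≈ 0.064120.
Since α = 3/2 > 1, p = c/n^{3/2} = o(1/n) is below the triangle threshold p ~ 1/n. Asymptotically E[X] ~ (c³/6)·n^{3(1−α)} = (6³/6)·n^{-1.5} → 0, so by Markov's inequality G has no triangles w.h.p.

E[X] ≈ 0.064120; in regime p = Θ(1/n^{3/2}) E[X] tends to 0 (below the triangle threshold p ~ 1/n).


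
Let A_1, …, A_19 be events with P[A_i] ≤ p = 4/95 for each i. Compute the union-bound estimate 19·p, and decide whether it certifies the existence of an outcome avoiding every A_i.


Union bound: P[∪_{i=1}^{19} A_i] ≤ Σ_i P[A_i] ≤ 19·p = 19·(4/95) = 4/5.
Numerically: 4/5 ≈ 0.8000000.
Is 4/5 < 1? YES.
Since P[∪ A_i] ≤ 4/5 < 1, the complement has P[∩ A_i^c] ≥ 1 − 4/5 = 1/5 > 0, so some outcome avoids every A_i.

19·p = 4/5 ≈ 0.8000000; existence CERTIFIED by the union bound.


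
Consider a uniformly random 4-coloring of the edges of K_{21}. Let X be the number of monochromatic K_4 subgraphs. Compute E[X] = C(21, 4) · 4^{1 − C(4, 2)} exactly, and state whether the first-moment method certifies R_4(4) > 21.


E[X] = C(21, 4) · 4^{1 − 6} = 5985 · 4^{−5} = 5985/1024.
As a reduced fraction: E[X] = 5985/1024 ≈ 5.844727.
Is E[X] < 1? NO.
Since E[X] ≥ 1, the first-moment bound is inconclusive at n = 21; it does NOT by itself certify R_4(4) > 21.

E[X] = 5985/1024 ≈ 5.844727; E[X] ≥ 1; first-moment method inconclusive here.


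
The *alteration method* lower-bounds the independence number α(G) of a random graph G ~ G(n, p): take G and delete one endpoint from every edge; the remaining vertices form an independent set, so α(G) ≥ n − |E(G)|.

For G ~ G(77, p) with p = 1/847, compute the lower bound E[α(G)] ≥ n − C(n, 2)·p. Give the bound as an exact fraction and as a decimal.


E[|E(G)|] = C(77, 2)·p = 2926 · (1/847) = 38/11.
E[α(G)] ≥ n − E[|E(G)|] = 77 − 38/11 = 809/11.
Numerically: ≈ 73.5455.
(This is only a lower bound; the true E[α(G)] may be larger.)

E[α(G)] ≥ 809/11 ≈ 73.5455.


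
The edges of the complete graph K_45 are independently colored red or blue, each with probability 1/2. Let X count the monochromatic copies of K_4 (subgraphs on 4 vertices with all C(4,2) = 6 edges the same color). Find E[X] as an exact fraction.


Let X = Σ_S X_S over the C(45, 4) = 148995 subsets S of size 4, where X_S = 1 if the K_4 on S is monochromatic.
For a fixed S, the K_4 on S has C(4, 2) = 6 edges. P[all 6 edges red] = (1/2)^6, and likewise for blue, so P[monochromatic] = 2·(1/2)^6 = 2^{1 − 6} = 1/32.
By linearity: E[X] = C(45, 4) · 2^{1 − 6} = 148995 · 1/32 = 148995/32.
Numerically: E[X] ≈ 4656.094.

E[X] = C(45,4)·2^(1−C(4,2)) = 148995/32 ≈ 4656.094.


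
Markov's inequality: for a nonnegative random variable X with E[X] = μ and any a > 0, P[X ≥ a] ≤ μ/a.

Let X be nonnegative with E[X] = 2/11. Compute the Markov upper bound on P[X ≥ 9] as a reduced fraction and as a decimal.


μ = E[X] = 2/11, a = 9.
Markov: P[X ≥ 9] ≤ μ/a = (2/11)/9 = 2/99.
Numerically: ≈ 0.020202.
(Since a = 9 > μ = 0.181818, the bound 2/99 is < 1 and informative.)

P[X ≥ 9] ≤ 2/99 ≈ 0.020202.


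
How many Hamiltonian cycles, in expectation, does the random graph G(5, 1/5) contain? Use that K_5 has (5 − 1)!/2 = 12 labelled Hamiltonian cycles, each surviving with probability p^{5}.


K_5 has (5 − 1)!/2 = 12 labelled Hamiltonian cycles.
For each such Hamiltonian cycle H, let X_H = 1 if all 5 edges of H are present in G. Then P[X_H = 1] = p^{5} = (1/5)^{5} = 1/3125.
Summing the indicators: E[X] = Σ_H E[X_H] = 12 · p^{5} = 12 · 1/3125 = 12/3125.
Numerically: E[X] ≈ 0.00384.

E[X] = 12 · (1/5)^{5} = 12/3125 ≈ 0.00384.


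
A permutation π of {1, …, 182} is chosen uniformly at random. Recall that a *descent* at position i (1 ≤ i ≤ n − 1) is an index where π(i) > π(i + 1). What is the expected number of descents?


Write X = Σ X_I over i = 1, …, 181, with X_I the indicator of one descent.
There are 181 indicators.
For each fixed i, the pair (π(i), π(i+1)) is a uniformly random ordered pair of distinct values from {1, …, 182}; by symmetry P[π(i) > π(i+1)] = 1/2.
By linearity: E[X] = 181 · (1/2) = (182 − 1) · (1/2) = 181/2 ≈ 90.500.

E[X] = 181/2 = 90.500.


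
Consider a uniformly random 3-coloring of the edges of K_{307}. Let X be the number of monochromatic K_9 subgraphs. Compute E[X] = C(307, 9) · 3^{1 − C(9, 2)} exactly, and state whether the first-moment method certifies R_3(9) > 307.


E[X] = C(307, 9) · 3^{1 − 36} = 59303278327292350 · 3^{−35} = 59303278327292350/50031545098999707.
As a reduced fraction: E[X] = 59303278327292350/50031545098999707 ≈ 1.185318.
Is E[X] < 1? NO.
Since E[X] ≥ 1, the first-moment bound is inconclusive at n = 307; it does NOT by itself certify R_3(9) > 307.

E[X] = 59303278327292350/50031545098999707 ≈ 1.185318; E[X] ≥ 1; first-moment method inconclusive here.


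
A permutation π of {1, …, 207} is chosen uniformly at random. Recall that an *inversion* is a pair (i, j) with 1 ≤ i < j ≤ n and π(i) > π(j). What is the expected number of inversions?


Write X = Σ X_I over the C(207, 2) = 21321 pairs i < j, with X_I the indicator of one inversion.
There are 21321 indicators.
For each fixed pair i < j, the values π(i) and π(j) are two distinct elements of {1, …, 207} in uniformly random order; by symmetry P[π(i) > π(j)] = 1/2.
By linearity: E[X] = 21321 · (1/2) = C(207, 2) · (1/2) = 21321/2 = 21321/2 ≈ 10660.5000.

E[X] = 21321/2 = 10660.5000.


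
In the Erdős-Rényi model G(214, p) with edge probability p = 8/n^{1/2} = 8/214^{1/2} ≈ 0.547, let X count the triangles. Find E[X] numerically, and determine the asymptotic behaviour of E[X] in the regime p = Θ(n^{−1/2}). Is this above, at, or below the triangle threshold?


Number of potential triangles: C(214, 3) = 1610564.
Each occurs with probability p³ ≈ (0.547)³ ≈ 1.63550e-01.
By linearity: E[X] = C(214, 3)·p³ ≈ 1610564 · 1.63550e-01 ≈ 263406.986.
Since α = 1/2 < 1, p = c/n^{1/2} ≫ 1/n is above the triangle threshold p ~ 1/n. Asymptotically E[X] ~ (c³/6)·n^{3(1−α)} = (8³/6)·n^{1.5} → ∞; triangles are abundant w.h.p.

E[X] ≈ 263406.986; in regime p = Θ(1/n^{1/2}) E[X] diverges (above the triangle threshold p ~ 1/n).


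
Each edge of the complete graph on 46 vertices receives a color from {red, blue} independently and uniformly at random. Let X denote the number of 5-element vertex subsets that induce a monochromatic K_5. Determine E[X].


Let X = Σ_S X_S over the C(46, 5) = 1370754 subsets S of size 5, where X_S = 1 if the K_5 on S is monochromatic.
For a fixed S, the K_5 on S has C(5, 2) = 10 edges. P[all 10 edges red] = (1/2)^10, and likewise for blue, so P[monochromatic] = 2·(1/2)^10 = 2^{1 − 10} = 1/512.
By linearity of expectation: E[X] = C(46, 5) · 2^{1 − 10} = 1370754 · 1/512 = 685377/256.
Numerically: E[X] ≈ 2677.254.

E[X] = C(46,5)·2^(1−C(5,2)) = 685377/256 ≈ 2677.254.


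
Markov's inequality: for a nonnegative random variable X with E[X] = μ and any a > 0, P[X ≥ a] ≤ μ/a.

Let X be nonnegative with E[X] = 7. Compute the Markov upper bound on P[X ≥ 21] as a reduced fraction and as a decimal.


μ = E[X] = 7, a = 21.
Markov: P[X ≥ 21] ≤ μ/a = (7)/21 = 1/3.
Numerically: ≈ 0.3333.
(Since a = 21 > μ = 7.0000, the bound 1/3 is < 1 and informative.)

P[X ≥ 21] ≤ 1/3 ≈ 0.3333.


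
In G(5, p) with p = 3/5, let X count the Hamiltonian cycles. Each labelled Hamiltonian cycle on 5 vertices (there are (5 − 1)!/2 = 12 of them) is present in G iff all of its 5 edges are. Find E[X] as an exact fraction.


K_5 has (5 − 1)!/2 = 12 labelled Hamiltonian cycles.
For each such Hamiltonian cycle H, let X_H = 1 if all 5 edges of H are present in G. Then P[X_H = 1] = p^{5} = (3/5)^{5} = 243/3125.
By linearity of expectation: E[X] = Σ_H E[X_H] = 12 · p^{5} = 12 · 243/3125 = 2916/3125.
Numerically: E[X] ≈ 0.93312.

E[X] = 12 · (3/5)^{5} = 2916/3125 ≈ 0.93312.


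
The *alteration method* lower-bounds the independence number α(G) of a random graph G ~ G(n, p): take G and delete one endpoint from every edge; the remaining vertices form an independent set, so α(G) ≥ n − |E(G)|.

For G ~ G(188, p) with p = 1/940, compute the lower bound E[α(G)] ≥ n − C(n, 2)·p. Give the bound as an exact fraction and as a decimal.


E[|E(G)|] = C(188, 2)·p = 17578 · (1/940) = 187/10.
E[α(G)] ≥ n − E[|E(G)|] = 188 − 187/10 = 1693/10.
Numerically: ≈ 169.3000.
(This is only a lower bound; the true E[α(G)] may be larger.)

E[α(G)] ≥ 1693/10 ≈ 169.3000.


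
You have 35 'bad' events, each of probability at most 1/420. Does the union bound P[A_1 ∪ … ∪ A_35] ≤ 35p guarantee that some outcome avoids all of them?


Union bound: P[∪_{i=1}^{35} A_i] ≤ Σ_i P[A_i] ≤ 35·p = 35·(1/420) = 1/12.
Numerically: 1/12 ≈ 0.08333.
Is 1/12 < 1? YES.
Since P[∪ A_i] ≤ 1/12 < 1, the complement has P[∩ A_i^c] ≥ 1 − 1/12 = 11/12 > 0, so some outcome avoids every A_i.

35·p = 1/12 ≈ 0.08333; existence CERTIFIED by the union bound.


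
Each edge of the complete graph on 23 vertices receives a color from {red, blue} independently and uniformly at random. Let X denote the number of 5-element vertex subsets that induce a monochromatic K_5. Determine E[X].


Let X = Σ_S X_S over the C(23, 5) = 33649 subsets S of size 5, where X_S = 1 if the K_5 on S is monochromatic.
For a fixed S, the K_5 on S has C(5, 2) = 10 edges. P[all 10 edges red] = (1/2)^10, and likewise for blue, so P[monochromatic] = 2·(1/2)^10 = 2^{1 − 10} = 1/512.
Summing: E[X] = C(23, 5) · 2^{1 − 10} = 33649 · 1/512 = 33649/512.
Numerically: E[X] ≈ 65.721.

E[X] = C(23,5)·2^(1−C(5,2)) = 33649/512 ≈ 65.721.


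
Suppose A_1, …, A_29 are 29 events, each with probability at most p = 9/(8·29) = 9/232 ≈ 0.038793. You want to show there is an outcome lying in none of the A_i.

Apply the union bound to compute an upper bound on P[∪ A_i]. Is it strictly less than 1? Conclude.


Union bound: P[∪_{i=1}^{29} A_i] ≤ Σ_i P[A_i] ≤ 29·p = 29·(9/232) = 9/8.
Numerically: 9/8 ≈ 1.125000.
Is 9/8 < 1? NO.
Since the bound 9/8 is ≥ 1, the union bound is uninformative here; it does NOT by itself certify existence.

29·p = 9/8 ≈ 1.125000; existence NOT certified by the union bound.


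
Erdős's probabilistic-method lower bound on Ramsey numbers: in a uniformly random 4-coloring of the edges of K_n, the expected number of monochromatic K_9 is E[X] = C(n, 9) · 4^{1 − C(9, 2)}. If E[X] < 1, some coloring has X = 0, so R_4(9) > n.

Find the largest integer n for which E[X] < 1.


We need C(n, 9) · 4^{1 − 36} < 1, i.e. C(n, 9) < 4^{36 − 1} = 1180591620717411303424.
Check values of n near the boundary:
  n = 913: C(913, 9) = 1167605542753639808390; 1167605542753639808390 < 1180591620717411303424? YES
  n = 914: C(914, 9) = 1179217089587653905932; 1179217089587653905932 < 1180591620717411303424? YES
  n = 915: C(915, 9) = 1190931166636537885130; 1190931166636537885130 < 1180591620717411303424? NO
The largest n with C(n, 9) < 1180591620717411303424 is n = 914 (where E[X] = 294804272396913476483/295147905179352825856 ≈ 0.99884). Hence R_4(9) > 914, i.e. R_4(9) ≥ 915.

Largest n = 914; hence R_4(9) > 914.


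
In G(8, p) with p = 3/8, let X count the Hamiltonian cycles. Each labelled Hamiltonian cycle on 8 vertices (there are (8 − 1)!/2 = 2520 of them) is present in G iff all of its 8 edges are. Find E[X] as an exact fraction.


K_8 has (8 − 1)!/2 = 2520 labelled Hamiltonian cycles.
For each such Hamiltonian cycle H, let X_H = 1 if all 8 edges of H are present in G. Then P[X_H = 1] = p^{8} = (3/8)^{8} = 6561/16777216.
By linearity: E[X] = Σ_H E[X_H] = 2520 · p^{8} = 2520 · 6561/16777216 = 2066715/2097152.
Numerically: E[X] ≈ 0.98549.

E[X] = 2520 · (3/8)^{8} = 2066715/2097152 ≈ 0.98549.


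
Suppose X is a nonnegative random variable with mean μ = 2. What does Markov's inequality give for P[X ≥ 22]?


μ = E[X] = 2, a = 22.
Markov: P[X ≥ 22] ≤ μ/a = (2)/22 = 1/11.
Numerically: ≈ 0.090909.
(Since a = 22 > μ = 2.000000, the bound 1/11 is < 1 and informative.)

P[X ≥ 22] ≤ 1/11 ≈ 0.090909.


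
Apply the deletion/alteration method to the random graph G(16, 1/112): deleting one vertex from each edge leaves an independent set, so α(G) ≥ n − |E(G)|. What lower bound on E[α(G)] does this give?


E[|E(G)|] = C(16, 2)·p = 120 · (1/112) = 15/14.
E[α(G)] ≥ n − E[|E(G)|] = 16 − 15/14 = 209/14.
Numerically: ≈ 14.92857.
(This is only a lower bound; the true E[α(G)] may be larger.)

E[α(G)] ≥ 209/14 ≈ 14.92857.


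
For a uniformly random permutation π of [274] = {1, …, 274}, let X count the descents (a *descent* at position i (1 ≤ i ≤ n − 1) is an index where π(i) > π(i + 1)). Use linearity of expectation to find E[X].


Write X = Σ X_I over i = 1, …, 273, with X_I the indicator of one descent.
There are 273 indicators.
For each fixed i, the pair (π(i), π(i+1)) is a uniformly random ordered pair of distinct values from {1, …, 274}; by symmetry P[π(i) > π(i+1)] = 1/2.
By linearity: E[X] = 273 · (1/2) = (274 − 1) · (1/2) = 273/2 ≈ 136.500.

E[X] = 273/2 = 136.500.


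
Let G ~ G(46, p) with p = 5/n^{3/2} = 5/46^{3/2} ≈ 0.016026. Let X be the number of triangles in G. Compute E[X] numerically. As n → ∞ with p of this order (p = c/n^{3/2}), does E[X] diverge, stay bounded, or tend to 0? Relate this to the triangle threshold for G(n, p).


Number of potential triangles: C(46, 3) = 15180.
Each occurs with probability p³ ≈ (0.016026)³ ≈ 4.1162313e-06.
By linearity: E[X] = C(46, 3)·p³ ≈ 15180 · 4.1162313e-06 ≈ 0.06248.
Since α = 3/2 > 1, p = c/n^{3/2} = o(1/n) is below the triangle threshold p ~ 1/n. Asymptotically E[X] ~ (c³/6)·n^{3(1−α)} = (5³/6)·n^{-1.5} → 0, so by Markov's inequality G has no triangles w.h.p.

E[X] ≈ 0.06248; in regime p = Θ(1/n^{3/2}) E[X] tends to 0 (below the triangle threshold p ~ 1/n).


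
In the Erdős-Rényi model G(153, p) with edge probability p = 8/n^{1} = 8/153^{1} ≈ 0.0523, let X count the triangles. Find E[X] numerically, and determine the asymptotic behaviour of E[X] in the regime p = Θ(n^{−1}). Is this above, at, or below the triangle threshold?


Number of potential triangles: C(153, 3) = 585276.
Each occurs with probability p³ ≈ (0.0523)³ ≈ 1.42954e-04.
By linearity: E[X] = C(153, 3)·p³ ≈ 585276 · 1.42954e-04 ≈ 83.667.
Here α = 1, so p = 8/n is exactly at the triangle threshold p ~ 1/n. Asymptotically E[X] → c³/6 = 8³/6 = 256/3 ≈ 85.333, a bounded constant. In this regime the triangle count is asymptotically Poisson(c³/6).

E[X] ≈ 83.667; in regime p = Θ(1/n^{1}) E[X] stays bounded (at the triangle threshold p ~ 1/n).


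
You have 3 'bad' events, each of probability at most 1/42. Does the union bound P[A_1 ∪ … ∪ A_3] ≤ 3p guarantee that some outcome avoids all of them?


Union bound: P[∪_{i=1}^{3} A_i] ≤ Σ_i P[A_i] ≤ 3·p = 3·(1/42) = 1/14.
Numerically: 1/14 ≈ 0.071.
Is 1/14 < 1? YES.
Since P[∪ A_i] ≤ 1/14 < 1, the complement has P[∩ A_i^c] ≥ 1 − 1/14 = 13/14 > 0, so some outcome avoids every A_i.

3·p = 1/14 ≈ 0.071; existence CERTIFIED by the union bound.


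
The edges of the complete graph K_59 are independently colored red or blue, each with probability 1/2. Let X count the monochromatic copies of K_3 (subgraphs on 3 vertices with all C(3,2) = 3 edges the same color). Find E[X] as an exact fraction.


Let X = Σ_S X_S over the C(59, 3) = 32509 subsets S of size 3, where X_S = 1 if the K_3 on S is monochromatic.
For a fixed S, the K_3 on S has C(3, 2) = 3 edges. P[all 3 edges red] = (1/2)^3, and likewise for blue, so P[monochromatic] = 2·(1/2)^3 = 2^{1 − 3} = 1/4.
By linearity: E[X] = C(59, 3) · 2^{1 − 3} = 32509 · 1/4 = 32509/4.
Numerically: E[X] ≈ 8127.25000.

E[X] = C(59,3)·2^(1−C(3,2)) = 32509/4 ≈ 8127.25000.


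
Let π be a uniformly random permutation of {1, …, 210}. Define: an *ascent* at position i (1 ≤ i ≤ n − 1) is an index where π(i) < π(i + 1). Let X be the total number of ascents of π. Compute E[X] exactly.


Write X = Σ X_I over i = 1, …, 209, with X_I the indicator of one ascent.
There are 209 indicators.
For each fixed i, the pair (π(i), π(i+1)) is a uniformly random ordered pair of distinct values from {1, …, 210}; by symmetry P[π(i) < π(i+1)] = 1/2.
By linearity: E[X] = 209 · (1/2) = (210 − 1) · (1/2) = 209/2 ≈ 104.5000.

E[X] = 209/2 = 104.5000.


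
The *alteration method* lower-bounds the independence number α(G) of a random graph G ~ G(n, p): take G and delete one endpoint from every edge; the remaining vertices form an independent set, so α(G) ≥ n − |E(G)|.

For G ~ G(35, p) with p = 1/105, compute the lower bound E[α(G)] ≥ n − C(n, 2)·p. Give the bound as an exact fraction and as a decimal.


E[|E(G)|] = C(35, 2)·p = 595 · (1/105) = 17/3.
E[α(G)] ≥ n − E[|E(G)|] = 35 − 17/3 = 88/3.
Numerically: ≈ 29.333333.
(This is only a lower bound; the true E[α(G)] may be larger.)

E[α(G)] ≥ 88/3 ≈ 29.333333.


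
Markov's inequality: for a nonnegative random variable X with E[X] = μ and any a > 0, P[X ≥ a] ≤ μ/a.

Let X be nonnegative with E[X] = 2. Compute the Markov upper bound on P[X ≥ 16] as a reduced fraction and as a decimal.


μ = E[X] = 2, a = 16.
Markov: P[X ≥ 16] ≤ μ/a = (2)/16 = 1/8.
Numerically: ≈ 0.12500.
(Since a = 16 > μ = 2.00000, the bound 1/8 is < 1 and informative.)

P[X ≥ 16] ≤ 1/8 ≈ 0.12500.


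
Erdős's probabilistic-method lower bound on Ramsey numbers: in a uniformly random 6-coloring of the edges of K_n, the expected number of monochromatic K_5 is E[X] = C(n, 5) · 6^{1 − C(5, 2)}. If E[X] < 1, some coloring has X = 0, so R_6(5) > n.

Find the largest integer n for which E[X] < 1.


We need C(n, 5) · 6^{1 − 10} < 1, i.e. C(n, 5) < 6^{10 − 1} = 10077696.
Check values of n near the boundary:
  n = 64: C(64, 5) = 7624512; 7624512 < 10077696? YES
  n = 65: C(65, 5) = 8259888; 8259888 < 10077696? YES
  n = 66: C(66, 5) = 8936928; 8936928 < 10077696? YES
  n = 67: C(67, 5) = 9657648; 9657648 < 10077696? YES
  n = 68: C(68, 5) = 10424128; 10424128 < 10077696? NO
  n = 69: C(69, 5) = 11238513; 11238513 < 10077696? NO
  n = 70: C(70, 5) = 12103014; 12103014 < 10077696? NO
The largest n with C(n, 5) < 10077696 is n = 67 (where E[X] = 67067/69984 ≈ 0.9583190). Hence R_6(5) > 67, i.e. R_6(5) ≥ 68.

Largest n = 67; hence R_6(5) > 67.


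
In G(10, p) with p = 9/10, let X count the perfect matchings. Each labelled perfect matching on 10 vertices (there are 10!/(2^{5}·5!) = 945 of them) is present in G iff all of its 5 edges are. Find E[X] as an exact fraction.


K_10 has 10!/(2^{5}·5!) = 945 labelled perfect matchings.
For each such perfect matching H, let X_H = 1 if all 5 edges of H are present in G. Then P[X_H = 1] = p^{5} = (9/10)^{5} = 59049/100000.
By linearity of expectation: E[X] = Σ_H E[X_H] = 945 · p^{5} = 945 · 59049/100000 = 11160261/20000.
Numerically: E[X] ≈ 558.013.

E[X] = 945 · (9/10)^{5} = 11160261/20000 ≈ 558.013.


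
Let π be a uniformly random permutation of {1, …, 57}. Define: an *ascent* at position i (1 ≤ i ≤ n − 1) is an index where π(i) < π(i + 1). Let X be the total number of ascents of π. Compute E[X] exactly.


Write X = Σ X_I over i = 1, …, 56, with X_I the indicator of one ascent.
There are 56 indicators.
For each fixed i, the pair (π(i), π(i+1)) is a uniformly random ordered pair of distinct values from {1, …, 57}; by symmetry P[π(i) < π(i+1)] = 1/2.
By linearity: E[X] = 56 · (1/2) = (57 − 1) · (1/2) = 28 ≈ 28.000000.

E[X] = 28 = 28.000000.


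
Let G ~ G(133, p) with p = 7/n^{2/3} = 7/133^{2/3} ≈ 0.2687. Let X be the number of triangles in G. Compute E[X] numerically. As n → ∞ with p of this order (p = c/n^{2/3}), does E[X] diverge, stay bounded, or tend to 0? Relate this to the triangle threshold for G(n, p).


Number of potential triangles: C(133, 3) = 383306.
Each occurs with probability p³ ≈ (0.2687)³ ≈ 1.939058e-02.
By linearity: E[X] = C(133, 3)·p³ ≈ 383306 · 1.939058e-02 ≈ 7432.5263.
Since α = 2/3 < 1, p = c/n^{2/3} ≫ 1/n is above the triangle threshold p ~ 1/n. Asymptotically E[X] ~ (c³/6)·n^{3(1−α)} = (7³/6)·n^{1} → ∞; triangles are abundant w.h.p.

E[X] ≈ 7432.5263; in regime p = Θ(1/n^{2/3}) E[X] diverges (above the triangle threshold p ~ 1/n).


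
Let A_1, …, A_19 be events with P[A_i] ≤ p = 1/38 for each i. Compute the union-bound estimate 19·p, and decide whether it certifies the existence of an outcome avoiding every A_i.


Union bound: P[∪_{i=1}^{19} A_i] ≤ Σ_i P[A_i] ≤ 19·p = 19·(1/38) = 1/2.
Numerically: 1/2 ≈ 0.50000.
Is 1/2 < 1? YES.
Since P[∪ A_i] ≤ 1/2 < 1, the complement has P[∩ A_i^c] ≥ 1 − 1/2 = 1/2 > 0, so some outcome avoids every A_i.

19·p = 1/2 ≈ 0.50000; existence CERTIFIED by the union bound.


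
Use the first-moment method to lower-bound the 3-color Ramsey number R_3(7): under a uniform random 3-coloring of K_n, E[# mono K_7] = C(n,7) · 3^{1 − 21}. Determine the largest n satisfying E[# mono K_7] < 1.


We need C(n, 7) · 3^{1 − 21} < 1, i.e. C(n, 7) < 3^{21 − 1} = 3486784401.
Check values of n near the boundary:
  n = 80: C(80, 7) = 3176716400; 3176716400 < 3486784401? YES
  n = 81: C(81, 7) = 3477216600; 3477216600 < 3486784401? YES
  n = 82: C(82, 7) = 3801756816; 3801756816 < 3486784401? NO
  n = 83: C(83, 7) = 4151918628; 4151918628 < 3486784401? NO
The largest n with C(n, 7) < 3486784401 is n = 81 (where E[X] = 42928600/43046721 ≈ 0.9973). Hence R_3(7) > 81, i.e. R_3(7) ≥ 82.

Largest n = 81; hence R_3(7) > 81.


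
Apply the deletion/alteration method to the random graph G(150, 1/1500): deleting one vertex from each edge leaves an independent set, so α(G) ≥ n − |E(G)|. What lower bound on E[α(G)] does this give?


E[|E(G)|] = C(150, 2)·p = 11175 · (1/1500) = 149/20.
E[α(G)] ≥ n − E[|E(G)|] = 150 − 149/20 = 2851/20.
Numerically: ≈ 142.55000.
(This is only a lower bound; the true E[α(G)] may be larger.)

E[α(G)] ≥ 2851/20 ≈ 142.55000.


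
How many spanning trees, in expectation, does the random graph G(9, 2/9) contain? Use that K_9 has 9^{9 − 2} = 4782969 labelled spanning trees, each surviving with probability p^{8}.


K_9 has 9^{9 − 2} = 4782969 labelled spanning trees.
For each such spanning tree H, let X_H = 1 if all 8 edges of H are present in G. Then P[X_H = 1] = p^{8} = (2/9)^{8} = 256/43046721.
By linearity of expectation: E[X] = Σ_H E[X_H] = 4782969 · p^{8} = 4782969 · 256/43046721 = 256/9.
Numerically: E[X] ≈ 28.4444.

E[X] = 4782969 · (2/9)^{8} = 256/9 ≈ 28.4444.


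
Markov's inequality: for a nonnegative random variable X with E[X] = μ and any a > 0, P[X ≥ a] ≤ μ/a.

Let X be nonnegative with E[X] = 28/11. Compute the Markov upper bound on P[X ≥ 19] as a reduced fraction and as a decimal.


μ = E[X] = 28/11, a = 19.
Markov: P[X ≥ 19] ≤ μ/a = (28/11)/19 = 28/209.
Numerically: ≈ 0.13397.
(Since a = 19 > μ = 2.54545, the bound 28/209 is < 1 and informative.)

P[X ≥ 19] ≤ 28/209 ≈ 0.13397.


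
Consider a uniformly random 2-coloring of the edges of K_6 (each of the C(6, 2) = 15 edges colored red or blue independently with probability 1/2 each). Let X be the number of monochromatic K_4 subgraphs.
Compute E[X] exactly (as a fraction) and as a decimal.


Let X = Σ_S X_S over the C(6, 4) = 15 subsets S of size 4, where X_S = 1 if the K_4 on S is monochromatic.
For a fixed S, the K_4 on S has C(4, 2) = 6 edges. P[all 6 edges red] = (1/2)^6, and likewise for blue, so P[monochromatic] = 2·(1/2)^6 = 2^{1 − 6} = 1/32.
Summing: E[X] = C(6, 4) · 2^{1 − 6} = 15 · 1/32 = 15/32.
Numerically: E[X] ≈ 0.469.

E[X] = C(6,4)·2^(1−C(4,2)) = 15/32 ≈ 0.469.


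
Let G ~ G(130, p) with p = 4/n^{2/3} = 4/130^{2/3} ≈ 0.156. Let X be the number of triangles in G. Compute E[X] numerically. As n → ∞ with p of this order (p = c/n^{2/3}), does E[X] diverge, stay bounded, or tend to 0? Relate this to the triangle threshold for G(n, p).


Number of potential triangles: C(130, 3) = 357760.
Each occurs with probability p³ ≈ (0.156)³ ≈ 3.78698e-03.
By linearity: E[X] = C(130, 3)·p³ ≈ 357760 · 3.78698e-03 ≈ 1354.831.
Since α = 2/3 < 1, p = c/n^{2/3} ≫ 1/n is above the triangle threshold p ~ 1/n. Asymptotically E[X] ~ (c³/6)·n^{3(1−α)} = (4³/6)·n^{1} → ∞; triangles are abundant w.h.p.

E[X] ≈ 1354.831; in regime p = Θ(1/n^{2/3}) E[X] diverges (above the triangle threshold p ~ 1/n).


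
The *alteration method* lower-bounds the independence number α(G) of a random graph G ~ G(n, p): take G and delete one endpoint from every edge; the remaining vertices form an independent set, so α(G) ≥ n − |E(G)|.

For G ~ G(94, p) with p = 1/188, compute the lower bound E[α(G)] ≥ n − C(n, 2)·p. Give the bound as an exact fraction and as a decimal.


E[|E(G)|] = C(94, 2)·p = 4371 · (1/188) = 93/4.
E[α(G)] ≥ n − E[|E(G)|] = 94 − 93/4 = 283/4.
Numerically: ≈ 70.750.
(This is only a lower bound; the true E[α(G)] may be larger.)

E[α(G)] ≥ 283/4 ≈ 70.750.


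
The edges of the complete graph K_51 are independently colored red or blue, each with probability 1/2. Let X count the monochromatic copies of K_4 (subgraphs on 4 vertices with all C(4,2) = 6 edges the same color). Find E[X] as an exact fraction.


Let X = Σ_S X_S over the C(51, 4) = 249900 subsets S of size 4, where X_S = 1 if the K_4 on S is monochromatic.
For a fixed S, the K_4 on S has C(4, 2) = 6 edges. P[all 6 edges red] = (1/2)^6, and likewise for blue, so P[monochromatic] = 2·(1/2)^6 = 2^{1 − 6} = 1/32.
Summing: E[X] = C(51, 4) · 2^{1 − 6} = 249900 · 1/32 = 62475/8.
Numerically: E[X] ≈ 7809.3750.

E[X] = C(51,4)·2^(1−C(4,2)) = 62475/8 ≈ 7809.3750.


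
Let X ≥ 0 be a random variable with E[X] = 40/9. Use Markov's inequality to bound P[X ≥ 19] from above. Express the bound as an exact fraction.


μ = E[X] = 40/9, a = 19.
Markov: P[X ≥ 19] ≤ μ/a = (40/9)/19 = 40/171.
Numerically: ≈ 0.233918.
(Since a = 19 > μ = 4.444444, the bound 40/171 is < 1 and informative.)

P[X ≥ 19] ≤ 40/171 ≈ 0.233918.


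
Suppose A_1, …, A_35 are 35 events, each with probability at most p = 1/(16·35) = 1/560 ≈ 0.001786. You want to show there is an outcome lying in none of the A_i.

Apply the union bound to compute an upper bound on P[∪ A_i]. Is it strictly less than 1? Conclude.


Union bound: P[∪_{i=1}^{35} A_i] ≤ Σ_i P[A_i] ≤ 35·p = 35·(1/560) = 1/16.
Numerically: 1/16 ≈ 0.062500.
Is 1/16 < 1? YES.
Since P[∪ A_i] ≤ 1/16 < 1, the complement has P[∩ A_i^c] ≥ 1 − 1/16 = 15/16 > 0, so some outcome avoids every A_i.

35·p = 1/16 ≈ 0.062500; existence CERTIFIED by the union bound.


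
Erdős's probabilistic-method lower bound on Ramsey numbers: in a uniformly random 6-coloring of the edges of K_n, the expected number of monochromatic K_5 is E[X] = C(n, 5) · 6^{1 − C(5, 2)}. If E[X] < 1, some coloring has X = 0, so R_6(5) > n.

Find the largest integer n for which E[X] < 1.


We need C(n, 5) · 6^{1 − 10} < 1, i.e. C(n, 5) < 6^{10 − 1} = 10077696.
Check values of n near the boundary:
  n = 65: C(65, 5) = 8259888; 8259888 < 10077696? YES
  n = 66: C(66, 5) = 8936928; 8936928 < 10077696? YES
  n = 67: C(67, 5) = 9657648; 9657648 < 10077696? YES
  n = 68: C(68, 5) = 10424128; 10424128 < 10077696? NO
  n = 69: C(69, 5) = 11238513; 11238513 < 10077696? NO
  n = 70: C(70, 5) = 12103014; 12103014 < 10077696? NO
The largest n with C(n, 5) < 10077696 is n = 67 (where E[X] = 67067/69984 ≈ 0.958). Hence R_6(5) > 67, i.e. R_6(5) ≥ 68.

Largest n = 67; hence R_6(5) > 67.


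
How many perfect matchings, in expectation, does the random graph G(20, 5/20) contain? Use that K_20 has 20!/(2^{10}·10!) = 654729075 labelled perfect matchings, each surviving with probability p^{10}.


K_20 has 20!/(2^{10}·10!) = 654729075 labelled perfect matchings.
For each such perfect matching H, let X_H = 1 if all 10 edges of H are present in G. Then P[X_H = 1] = p^{10} = (1/4)^{10} = 1/1048576.
By linearity of expectation: E[X] = Σ_H E[X_H] = 654729075 · p^{10} = 654729075 · 1/1048576 = 654729075/1048576.
Numerically: E[X] ≈ 624.4.

E[X] = 654729075 · (1/4)^{10} = 654729075/1048576 ≈ 624.4.


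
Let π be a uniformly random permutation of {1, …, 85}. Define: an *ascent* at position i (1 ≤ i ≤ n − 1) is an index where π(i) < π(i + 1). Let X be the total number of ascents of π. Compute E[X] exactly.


Write X = Σ X_I over i = 1, …, 84, with X_I the indicator of one ascent.
There are 84 indicators.
For each fixed i, the pair (π(i), π(i+1)) is a uniformly random ordered pair of distinct values from {1, …, 85}; by symmetry P[π(i) < π(i+1)] = 1/2.
By linearity: E[X] = 84 · (1/2) = (85 − 1) · (1/2) = 42 ≈ 42.0000.

E[X] = 42 = 42.0000.


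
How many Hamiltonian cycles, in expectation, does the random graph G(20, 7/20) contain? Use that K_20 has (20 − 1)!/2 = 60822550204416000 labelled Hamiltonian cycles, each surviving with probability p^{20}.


K_20 has (20 − 1)!/2 = 60822550204416000 labelled Hamiltonian cycles.
For each such Hamiltonian cycle H, let X_H = 1 if all 20 edges of H are present in G. Then P[X_H = 1] = p^{20} = (7/20)^{20} = 79792266297612001/104857600000000000000000000.
Summing the indicators: E[X] = Σ_H E[X_H] = 60822550204416000 · p^{20} = 60822550204416000 · 79792266297612001/104857600000000000000000000 = 1184855742873690605203907421/25600000000000000000.
Numerically: E[X] ≈ 4.62834e+07.

E[X] = 60822550204416000 · (7/20)^{20} = 1184855742873690605203907421/25600000000000000000 ≈ 4.62834e+07.


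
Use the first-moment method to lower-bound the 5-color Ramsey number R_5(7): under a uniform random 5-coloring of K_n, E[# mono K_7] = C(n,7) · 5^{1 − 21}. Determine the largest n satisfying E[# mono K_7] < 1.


We need C(n, 7) · 5^{1 − 21} < 1, i.e. C(n, 7) < 5^{21 − 1} = 95367431640625.
Check values of n near the boundary:
  n = 337: C(337, 7) = 91989916924632; 91989916924632 < 95367431640625? YES
  n = 338: C(338, 7) = 93935323022736; 93935323022736 < 95367431640625? YES
  n = 339: C(339, 7) = 95915887062372; 95915887062372 < 95367431640625? NO
The largest n with C(n, 7) < 95367431640625 is n = 338 (where E[X] = 93935323022736/95367431640625 ≈ 0.984983). Hence R_5(7) > 338, i.e. R_5(7) ≥ 339.

Largest n = 338; hence R_5(7) > 338.


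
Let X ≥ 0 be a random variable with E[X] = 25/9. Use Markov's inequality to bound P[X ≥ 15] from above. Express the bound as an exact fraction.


μ = E[X] = 25/9, a = 15.
Markov: P[X ≥ 15] ≤ μ/a = (25/9)/15 = 5/27.
Numerically: ≈ 0.18519.
(Since a = 15 > μ = 2.77778, the bound 5/27 is < 1 and informative.)

P[X ≥ 15] ≤ 5/27 ≈ 0.18519.


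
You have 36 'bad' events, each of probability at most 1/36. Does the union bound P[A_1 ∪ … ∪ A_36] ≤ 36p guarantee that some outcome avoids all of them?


Union bound: P[∪_{i=1}^{36} A_i] ≤ Σ_i P[A_i] ≤ 36·p = 36·(1/36) = 1.
Numerically: 1 ≈ 1.00000.
Is 1 < 1? NO.
Since the bound 1 is ≥ 1, the union bound is uninformative here; it does NOT by itself certify existence.

36·p = 1 ≈ 1.00000; existence NOT certified by the union bound.


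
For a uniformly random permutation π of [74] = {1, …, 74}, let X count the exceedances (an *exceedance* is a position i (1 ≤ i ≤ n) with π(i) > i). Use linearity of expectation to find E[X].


Write X = Σ_{i=1}^{74} X_i, where X_i = 1_{π(i) > i}.
For each fixed i, π(i) is uniform over {1, …, 74} (marginal of a uniform permutation), so P[π(i) > i] = (n − i)/n. Summing: Σ_{i=1}^{74} (n − i)/n = (0 + 1 + … + 73)/74 = 74(74 − 1)/(2·74) = (74 − 1)/2.
Hence E[X] = Σ_{i=1}^{74} (74 − i)/74 = 73/2 ≈ 36.50000.

E[X] = 73/2 = 36.50000.


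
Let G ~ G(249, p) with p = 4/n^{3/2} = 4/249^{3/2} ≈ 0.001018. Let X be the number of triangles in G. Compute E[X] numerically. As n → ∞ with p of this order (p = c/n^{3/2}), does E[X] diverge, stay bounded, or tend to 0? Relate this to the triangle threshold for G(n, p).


Number of potential triangles: C(249, 3) = 2542124.
Each occurs with probability p³ ≈ (0.001018)³ ≈ 1.055074e-09.
By linearity: E[X] = C(249, 3)·p³ ≈ 2542124 · 1.055074e-09 ≈ 0.0027.
Since α = 3/2 > 1, p = c/n^{3/2} = o(1/n) is below the triangle threshold p ~ 1/n. Asymptotically E[X] ~ (c³/6)·n^{3(1−α)} = (4³/6)·n^{-1.5} → 0, so by Markov's inequality G has no triangles w.h.p.

E[X] ≈ 0.0027; in regime p = Θ(1/n^{3/2}) E[X] tends to 0 (below the triangle threshold p ~ 1/n).


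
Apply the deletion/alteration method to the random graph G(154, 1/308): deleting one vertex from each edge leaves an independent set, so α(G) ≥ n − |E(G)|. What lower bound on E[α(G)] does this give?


E[|E(G)|] = C(154, 2)·p = 11781 · (1/308) = 153/4.
E[α(G)] ≥ n − E[|E(G)|] = 154 − 153/4 = 463/4.
Numerically: ≈ 115.750000.
(This is only a lower bound; the true E[α(G)] may be larger.)

E[α(G)] ≥ 463/4 ≈ 115.750000.
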